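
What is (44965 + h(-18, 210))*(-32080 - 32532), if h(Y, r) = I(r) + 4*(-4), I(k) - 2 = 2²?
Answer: -2904632460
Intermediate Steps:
I(k) = 6 (I(k) = 2 + 2² = 2 + 4 = 6)
h(Y, r) = -10 (h(Y, r) = 6 + 4*(-4) = 6 - 16 = -10)
(44965 + h(-18, 210))*(-32080 - 32532) = (44965 - 10)*(-32080 - 32532) = 44955*(-64612) = -2904632460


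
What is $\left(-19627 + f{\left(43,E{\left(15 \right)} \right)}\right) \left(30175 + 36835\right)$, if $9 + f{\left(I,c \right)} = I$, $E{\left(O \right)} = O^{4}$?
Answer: $-1312926930$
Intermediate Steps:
$f{\left(I,c \right)} = -9 + I$
$\left(-19627 + f{\left(43,E{\left(15 \right)} \right)}\right) \left(30175 + 36835\right) = \left(-19627 + \left(-9 + 43\right)\right) \left(30175 + 36835\right) = \left(-19627 + 34\right) 67010 = \left(-19593\right) 67010 = -1312926930$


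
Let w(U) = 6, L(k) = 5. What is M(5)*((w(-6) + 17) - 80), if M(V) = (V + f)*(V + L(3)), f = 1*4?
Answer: -5130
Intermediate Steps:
f = 4
M(V) = (4 + V)*(5 + V) (M(V) = (V + 4)*(V + 5) = (4 + V)*(5 + V))
M(5)*((w(-6) + 17) - 80) = (20 + 5**2 + 9*5)*((6 + 17) - 80) = (20 + 25 + 45)*(23 - 80) = 90*(-57) = -5130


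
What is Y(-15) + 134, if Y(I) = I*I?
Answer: 359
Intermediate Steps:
Y(I) = I²
Y(-15) + 134 = (-15)² + 134 = 225 + 134 = 359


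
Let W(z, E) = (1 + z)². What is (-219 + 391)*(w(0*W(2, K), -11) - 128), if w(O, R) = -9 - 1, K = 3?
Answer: -23736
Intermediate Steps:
w(O, R) = -10
(-219 + 391)*(w(0*W(2, K), -11) - 128) = (-219 + 391)*(-10 - 128) = 172*(-138) = -23736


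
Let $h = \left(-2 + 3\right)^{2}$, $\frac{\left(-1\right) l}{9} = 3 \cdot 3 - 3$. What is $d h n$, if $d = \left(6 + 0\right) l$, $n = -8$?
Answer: $2592$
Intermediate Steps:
$l = -54$ ($l = - 9 \left(3 \cdot 3 - 3\right) = - 9 \left(9 - 3\right) = \left(-9\right) 6 = -54$)
$h = 1$ ($h = 1^{2} = 1$)
$d = -324$ ($d = \left(6 + 0\right) \left(-54\right) = 6 \left(-54\right) = -324$)
$d h n = \left(-324\right) 1 \left(-8\right) = \left(-324\right) \left(-8\right) = 2592$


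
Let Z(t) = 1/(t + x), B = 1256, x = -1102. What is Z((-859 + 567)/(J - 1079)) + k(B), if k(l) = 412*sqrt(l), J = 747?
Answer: -83/91393 + 824*sqrt(314) ≈ 14601.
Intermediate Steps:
Z(t) = 1/(-1102 + t) (Z(t) = 1/(t - 1102) = 1/(-1102 + t))
Z((-859 + 567)/(J - 1079)) + k(B) = 1/(-1102 + (-859 + 567)/(747 - 1079)) + 412*sqrt(1256) = 1/(-1102 - 292/(-332)) + 412*(2*sqrt(314)) = 1/(-1102 - 292*(-1/332)) + 824*sqrt(314) = 1/(-1102 + 73/83) + 824*sqrt(314) = 1/(-91393/83) + 824*sqrt(314) = -83/91393 + 824*sqrt(314)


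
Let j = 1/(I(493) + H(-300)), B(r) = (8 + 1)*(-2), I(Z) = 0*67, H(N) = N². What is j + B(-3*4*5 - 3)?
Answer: -1619999/90000 ≈ -18.000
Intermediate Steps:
I(Z) = 0
B(r) = -18 (B(r) = 9*(-2) = -18)
j = 1/90000 (j = 1/(0 + (-300)²) = 1/(0 + 90000) = 1/90000 ≈ 1.1111e-5)
j + B(-3*4*5 - 3) = 1/90000 - 18 = -1619999/90000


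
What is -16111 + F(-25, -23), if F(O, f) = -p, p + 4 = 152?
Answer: -16259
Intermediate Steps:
p = 148 (p = -4 + 152 = 148)
F(O, f) = -148 (F(O, f) = -1*148 = -148)
-16111 + F(-25, -23) = -16111 - 148 = -16259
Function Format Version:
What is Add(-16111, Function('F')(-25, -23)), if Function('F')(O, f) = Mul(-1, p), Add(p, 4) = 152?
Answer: -16259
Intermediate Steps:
p = 148 (p = Add(-4, 152) = 148)
Function('F')(O, f) = -148 (Function('F')(O, f) = Mul(-1, 148) = -148)
Add(-16111, Function('F')(-25, -23)) = Add(-16111, -148) = -16259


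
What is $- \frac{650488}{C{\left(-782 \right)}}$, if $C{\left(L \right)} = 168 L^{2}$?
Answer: $- \frac{4783}{755412} \approx -0.0063316$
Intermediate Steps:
$- \frac{650488}{C{\left(-782 \right)}} = - \frac{650488}{168 \left(-782\right)^{2}} = - \frac{650488}{168 \cdot 611524} = - \frac{650488}{102736032} = \left(-650488\right) \frac{1}{102736032} = - \frac{4783}{755412}$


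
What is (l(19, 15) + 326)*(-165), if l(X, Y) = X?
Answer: -56925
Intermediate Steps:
(l(19, 15) + 326)*(-165) = (19 + 326)*(-165) = 345*(-165) = -56925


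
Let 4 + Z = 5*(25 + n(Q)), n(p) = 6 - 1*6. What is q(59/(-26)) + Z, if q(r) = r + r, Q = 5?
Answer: 1514/13 ≈ 116.46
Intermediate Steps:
n(p) = 0 (n(p) = 6 - 6 = 0)
Z = 121 (Z = -4 + 5*(25 + 0) = -4 + 5*25 = -4 + 125 = 121)
q(r) = 2*r
q(59/(-26)) + Z = 2*(59/(-26)) + 121 = 2*(59*(-1/26)) + 121 = 2*(-59/26) + 121 = -59/13 + 121 = 1514/13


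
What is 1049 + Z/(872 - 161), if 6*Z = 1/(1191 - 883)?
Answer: 1378310473/1313928 ≈ 1049.0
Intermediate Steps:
Z = 1/1848 (Z = 1/(6*(1191 - 883)) = (⅙)/308 = (⅙)*(1/308) = 1/1848 ≈ 0.00054113)
1049 + Z/(872 - 161) = 1049 + (1/1848)/(872 - 161) = 1049 + (1/1848)/711 = 1049 + (1/711)*(1/1848) = 1049 + 1/1313928 = 1378310473/1313928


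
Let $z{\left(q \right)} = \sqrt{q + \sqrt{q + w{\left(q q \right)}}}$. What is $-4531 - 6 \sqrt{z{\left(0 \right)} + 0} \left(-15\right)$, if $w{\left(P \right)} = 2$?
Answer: $-4531 + 90 \sqrt[8]{2} \approx -4432.9$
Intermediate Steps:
$z{\left(q \right)} = \sqrt{q + \sqrt{2 + q}}$ ($z{\left(q \right)} = \sqrt{q + \sqrt{q + 2}} = \sqrt{q + \sqrt{2 + q}}$)
$-4531 - 6 \sqrt{z{\left(0 \right)} + 0} \left(-15\right) = -4531 - 6 \sqrt{\sqrt{0 + \sqrt{2 + 0}} + 0} \left(-15\right) = -4531 - 6 \sqrt{\sqrt{0 + \sqrt{2}} + 0} \left(-15\right) = -4531 - 6 \sqrt{\sqrt{\sqrt{2}} + 0} \left(-15\right) = -4531 - 6 \sqrt{\sqrt[4]{2} + 0} \left(-15\right) = -4531 - 6 \sqrt{\sqrt[4]{2}} \left(-15\right) = -4531 - 6 \sqrt[8]{2} \left(-15\right) = -4531 - - 90 \sqrt[8]{2} = -4531 + 90 \sqrt[8]{2}$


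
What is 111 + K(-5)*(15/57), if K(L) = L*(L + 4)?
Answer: 2134/19 ≈ 112.32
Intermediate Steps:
K(L) = L*(4 + L)
111 + K(-5)*(15/57) = 111 + (-5*(4 - 5))*(15/57) = 111 + (-5*(-1))*(15*(1/57)) = 111 + 5*(5/19) = 111 + 25/19 = 2134/19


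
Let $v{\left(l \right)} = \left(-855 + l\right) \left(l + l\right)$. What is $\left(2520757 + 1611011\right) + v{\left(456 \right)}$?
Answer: $3767880$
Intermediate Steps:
$v{\left(l \right)} = 2 l \left(-855 + l\right)$ ($v{\left(l \right)} = \left(-855 + l\right) 2 l = 2 l \left(-855 + l\right)$)
$\left(2520757 + 1611011\right) + v{\left(456 \right)} = \left(2520757 + 1611011\right) + 2 \cdot 456 \left(-855 + 456\right) = 4131768 + 2 \cdot 456 \left(-399\right) = 4131768 - 363888 = 3767880$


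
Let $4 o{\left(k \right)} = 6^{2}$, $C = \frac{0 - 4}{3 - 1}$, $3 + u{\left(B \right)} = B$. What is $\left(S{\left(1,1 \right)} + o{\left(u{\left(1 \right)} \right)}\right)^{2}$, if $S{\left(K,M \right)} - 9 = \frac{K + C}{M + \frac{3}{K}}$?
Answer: $\frac{5041}{16} \approx 315.06$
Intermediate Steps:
$u{\left(B \right)} = -3 + B$
$C = -2$ ($C = - \frac{4}{2} = \left(-4\right) \frac{1}{2} = -2$)
$S{\left(K,M \right)} = 9 + \frac{-2 + K}{M + \frac{3}{K}}$ ($S{\left(K,M \right)} = 9 + \frac{K - 2}{M + \frac{3}{K}} = 9 + \frac{-2 + K}{M + \frac{3}{K}}$)
$o{\left(k \right)} = 9$ ($o{\left(k \right)} = \frac{6^{2}}{4} = \frac{1}{4} \cdot 36 = 9$)
$\left(S{\left(1,1 \right)} + o{\left(u{\left(1 \right)} \right)}\right)^{2} = \left(\frac{27 + 1^{2} - 2 + 9 \cdot 1 \cdot 1}{3 + 1 \cdot 1} + 9\right)^{2} = \left(\frac{27 + 1 - 2 + 9}{3 + 1} + 9\right)^{2} = \left(\frac{1}{4} \cdot 35 + 9\right)^{2} = \left(\frac{35}{4} + 9\right)^{2} = \left(\frac{71}{4}\right)^{2} = \frac{5041}{16}$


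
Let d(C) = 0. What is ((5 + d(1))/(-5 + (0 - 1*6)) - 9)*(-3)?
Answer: 312/11 ≈ 28.364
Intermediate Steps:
((5 + d(1))/(-5 + (0 - 1*6)) - 9)*(-3) = ((5 + 0)/(-5 + (0 - 1*6)) - 9)*(-3) = (5/(-5 + (0 - 6)) - 9)*(-3) = (5/(-5 - 6) - 9)*(-3) = (5/(-11) - 9)*(-3) = (5*(-1/11) - 9)*(-3) = (-5/11 - 9)*(-3) = -104/11*(-3) = 312/11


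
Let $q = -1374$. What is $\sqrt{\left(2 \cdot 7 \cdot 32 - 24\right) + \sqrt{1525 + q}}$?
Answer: $\sqrt{424 + \sqrt{151}} \approx 20.888$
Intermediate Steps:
$\sqrt{\left(2 \cdot 7 \cdot 32 - 24\right) + \sqrt{1525 + q}} = \sqrt{\left(2 \cdot 7 \cdot 32 - 24\right) + \sqrt{1525 - 1374}} = \sqrt{\left(14 \cdot 32 - 24\right) + \sqrt{151}} = \sqrt{\left(448 - 24\right) + \sqrt{151}} = \sqrt{424 + \sqrt{151}}$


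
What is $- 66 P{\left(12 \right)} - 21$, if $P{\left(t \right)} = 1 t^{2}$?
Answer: $-9525$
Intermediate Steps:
$P{\left(t \right)} = t^{2}$
$- 66 P{\left(12 \right)} - 21 = - 66 \cdot 12^{2} - 21 = \left(-66\right) 144 - 21 = -9504 - 21 = -9525$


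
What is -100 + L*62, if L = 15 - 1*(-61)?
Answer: 4612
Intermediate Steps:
L = 76 (L = 15 + 61 = 76)
-100 + L*62 = -100 + 76*62 = -100 + 4712 = 4612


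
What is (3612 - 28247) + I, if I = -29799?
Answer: -54434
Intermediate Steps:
(3612 - 28247) + I = (3612 - 28247) - 29799 = -24635 - 29799 = -54434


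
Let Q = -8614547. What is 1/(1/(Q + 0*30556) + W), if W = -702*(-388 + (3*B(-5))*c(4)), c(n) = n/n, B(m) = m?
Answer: 8614547/2437107033581 ≈ 3.5347e-6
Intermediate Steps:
c(n) = 1
W = 282906 (W = -702*(-388 + (3*(-5))*1) = -702*(-388 - 15*1) = -702*(-388 - 15) = -702*(-403) = 282906)
1/(1/(Q + 0*30556) + W) = 1/(1/(-8614547 + 0*30556) + 282906) = 1/(1/(-8614547 + 0) + 282906) = 1/(1/(-8614547) + 282906) = 1/(-1/8614547 + 282906) = 1/(2437107033581/8614547) = 8614547/2437107033581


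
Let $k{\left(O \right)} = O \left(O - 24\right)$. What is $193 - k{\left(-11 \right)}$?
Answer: $-192$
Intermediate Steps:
$k{\left(O \right)} = O \left(-24 + O\right)$ ($k{\left(O \right)} = O \left(O - 24\right) = O \left(-24 + O\right)$)
$193 - k{\left(-11 \right)} = 193 - - 11 \left(-24 - 11\right) = 193 - \left(-11\right) \left(-35\right) = 193 - 385 = -192$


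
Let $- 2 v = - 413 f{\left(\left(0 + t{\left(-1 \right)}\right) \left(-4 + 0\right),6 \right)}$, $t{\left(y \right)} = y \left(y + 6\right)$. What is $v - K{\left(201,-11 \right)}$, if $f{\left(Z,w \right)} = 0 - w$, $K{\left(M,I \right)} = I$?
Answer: $-1228$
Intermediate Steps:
$t{\left(y \right)} = y \left(6 + y\right)$
$f{\left(Z,w \right)} = - w$
$v = -1239$ ($v = - \frac{\left(-413\right) \left(\left(-1\right) 6\right)}{2} = - \frac{\left(-413\right) \left(-6\right)}{2} = \left(- \frac{1}{2}\right) 2478 = -1239$)
$v - K{\left(201,-11 \right)} = -1239 - -11 = -1239 + 11 = -1228$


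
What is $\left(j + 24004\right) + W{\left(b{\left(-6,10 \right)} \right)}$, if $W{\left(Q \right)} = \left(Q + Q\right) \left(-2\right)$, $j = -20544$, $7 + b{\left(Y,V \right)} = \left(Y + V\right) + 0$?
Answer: $3472$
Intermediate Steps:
$b{\left(Y,V \right)} = -7 + V + Y$ ($b{\left(Y,V \right)} = -7 + \left(\left(Y + V\right) + 0\right) = -7 + \left(\left(V + Y\right) + 0\right) = -7 + \left(V + Y\right) = -7 + V + Y$)
$W{\left(Q \right)} = - 4 Q$ ($W{\left(Q \right)} = 2 Q \left(-2\right) = - 4 Q$)
$\left(j + 24004\right) + W{\left(b{\left(-6,10 \right)} \right)} = \left(-20544 + 24004\right) - 4 \left(-7 + 10 - 6\right) = 3460 - -12 = 3460 + 12 = 3472$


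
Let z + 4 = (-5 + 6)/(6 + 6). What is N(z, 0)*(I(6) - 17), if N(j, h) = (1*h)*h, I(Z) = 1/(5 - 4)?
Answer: 0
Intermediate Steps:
I(Z) = 1 (I(Z) = 1/1 = 1)
z = -47/12 (z = -4 + (-5 + 6)/(6 + 6) = -4 + 1/12 = -47/12 ≈ -3.9167)
N(j, h) = h² (N(j, h) = h*h = h²)
N(z, 0)*(I(6) - 17) = 0²*(1 - 17) = 0*(-16) = 0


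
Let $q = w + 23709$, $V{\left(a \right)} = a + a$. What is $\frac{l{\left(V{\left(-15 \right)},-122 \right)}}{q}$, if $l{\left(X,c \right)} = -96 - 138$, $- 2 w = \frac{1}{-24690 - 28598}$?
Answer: $- \frac{24938784}{2526810385} \approx -0.0098697$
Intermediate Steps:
$w = \frac{1}{106576}$ ($w = - \frac{1}{2 \left(-24690 - 28598\right)} = - \frac{1}{2 \left(-53288\right)} = \left(- \frac{1}{2}\right) \left(- \frac{1}{53288}\right) = \frac{1}{106576} \approx 9.383 \cdot 10^{-6}$)
$V{\left(a \right)} = 2 a$
$l{\left(X,c \right)} = -234$ ($l{\left(X,c \right)} = -96 - 138 = -234$)
$q = \frac{2526810385}{106576}$ ($q = \frac{1}{106576} + 23709 = \frac{2526810385}{106576} \approx 23709.0$)
$\frac{l{\left(V{\left(-15 \right)},-122 \right)}}{q} = - \frac{234}{\frac{2526810385}{106576}} = \left(-234\right) \frac{106576}{2526810385} = - \frac{24938784}{2526810385}$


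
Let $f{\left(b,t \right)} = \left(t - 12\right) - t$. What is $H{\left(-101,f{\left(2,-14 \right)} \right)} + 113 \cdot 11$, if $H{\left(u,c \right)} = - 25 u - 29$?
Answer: $3739$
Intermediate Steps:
$f{\left(b,t \right)} = -12$ ($f{\left(b,t \right)} = \left(-12 + t\right) - t = -12$)
$H{\left(u,c \right)} = -29 - 25 u$
$H{\left(-101,f{\left(2,-14 \right)} \right)} + 113 \cdot 11 = \left(-29 - -2525\right) + 113 \cdot 11 = \left(-29 + 2525\right) + 1243 = 2496 + 1243 = 3739$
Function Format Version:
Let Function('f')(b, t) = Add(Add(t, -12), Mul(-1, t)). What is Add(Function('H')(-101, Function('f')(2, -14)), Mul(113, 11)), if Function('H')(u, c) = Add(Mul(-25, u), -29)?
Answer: 3739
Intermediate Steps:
Function('f')(b, t) = -12 (Function('f')(b, t) = Add(Add(-12, t), Mul(-1, t)) = -12)
Function('H')(u, c) = Add(-29, Mul(-25, u))
Add(Function('H')(-101, Function('f')(2, -14)), Mul(113, 11)) = Add(Add(-29, Mul(-25, -101)), Mul(113, 11)) = Add(Add(-29, 2525), 1243) = Add(2496, 1243) = 3739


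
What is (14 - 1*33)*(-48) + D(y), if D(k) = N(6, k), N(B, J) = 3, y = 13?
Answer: 915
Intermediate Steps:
D(k) = 3
(14 - 1*33)*(-48) + D(y) = (14 - 1*33)*(-48) + 3 = (14 - 33)*(-48) + 3 = -19*(-48) + 3 = 912 + 3 = 915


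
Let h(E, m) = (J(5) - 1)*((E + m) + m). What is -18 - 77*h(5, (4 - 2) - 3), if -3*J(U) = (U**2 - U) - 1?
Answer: 1676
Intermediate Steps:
J(U) = 1/3 - U**2/3 + U/3 (J(U) = -((U**2 - U) - 1)/3 = -(-1 + U**2 - U)/3 = 1/3 - U**2/3 + U/3)
h(E, m) = -44*m/3 - 22*E/3 (h(E, m) = ((1/3 - 1/3*5**2 + (1/3)*5) - 1)*((E + m) + m) = ((1/3 - 1/3*25 + 5/3) - 1)*(E + 2*m) = ((1/3 - 25/3 + 5/3) - 1)*(E + 2*m) = (-19/3 - 1)*(E + 2*m) = -22*(E + 2*m)/3 = -44*m/3 - 22*E/3)
-18 - 77*h(5, (4 - 2) - 3) = -18 - 77*(-44*((4 - 2) - 3)/3 - 22/3*5) = -18 - 77*(-44*(2 - 3)/3 - 110/3) = -18 - 77*(-44/3*(-1) - 110/3) = -18 - 77*(44/3 - 110/3) = -18 - 77*(-22) = -18 + 1694 = 1676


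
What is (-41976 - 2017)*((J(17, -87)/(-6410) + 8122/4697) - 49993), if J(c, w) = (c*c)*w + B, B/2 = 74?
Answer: 13241965870665095/6021554 ≈ 2.1991e+9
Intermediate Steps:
B = 148 (B = 2*74 = 148)
J(c, w) = 148 + w*c² (J(c, w) = (c*c)*w + 148 = c²*w + 148 = w*c² + 148 = 148 + w*c²)
(-41976 - 2017)*((J(17, -87)/(-6410) + 8122/4697) - 49993) = (-41976 - 2017)*(((148 - 87*17²)/(-6410) + 8122/4697) - 49993) = -43993*(((148 - 87*289)*(-1/6410) + 8122*(1/4697)) - 49993) = -43993*(((148 - 25143)*(-1/6410) + 8122/4697) - 49993) = -43993*((-24995*(-1/6410) + 8122/4697) - 49993) = -43993*((4999/1282 + 8122/4697) - 49993) = -43993*(33892707/6021554 - 49993) = -43993*(-301001656415/6021554) = 13241965870665095/6021554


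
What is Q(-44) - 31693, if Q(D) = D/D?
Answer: -31692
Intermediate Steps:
Q(D) = 1
Q(-44) - 31693 = 1 - 31693 = -31692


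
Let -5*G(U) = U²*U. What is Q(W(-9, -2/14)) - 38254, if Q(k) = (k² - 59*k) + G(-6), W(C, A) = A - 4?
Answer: -9297556/245 ≈ -37949.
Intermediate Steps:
G(U) = -U³/5 (G(U) = -U²*U/5 = -U³/5)
W(C, A) = -4 + A
Q(k) = 216/5 + k² - 59*k (Q(k) = (k² - 59*k) - ⅕*(-6)³ = (k² - 59*k) - ⅕*(-216) = (k² - 59*k) + 216/5 = 216/5 + k² - 59*k)
Q(W(-9, -2/14)) - 38254 = (216/5 + (-4 - 2/14)² - 59*(-4 - 2/14)) - 38254 = (216/5 + (-4 - 2*1/14)² - 59*(-4 - 2*1/14)) - 38254 = (216/5 + (-4 - ⅐)² - 59*(-4 - ⅐)) - 38254 = (216/5 + (-29/7)² - 59*(-29/7)) - 38254 = (216/5 + 841/49 + 1711/7) - 38254 = 74674/245 - 38254 = -9297556/245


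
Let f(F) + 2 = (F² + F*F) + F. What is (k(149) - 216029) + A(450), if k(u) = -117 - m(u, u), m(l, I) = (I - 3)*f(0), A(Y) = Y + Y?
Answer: -214954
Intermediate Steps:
f(F) = -2 + F + 2*F² (f(F) = -2 + ((F² + F*F) + F) = -2 + ((F² + F²) + F) = -2 + (2*F² + F) = -2 + (F + 2*F²) = -2 + F + 2*F²)
A(Y) = 2*Y
m(l, I) = 6 - 2*I (m(l, I) = (I - 3)*(-2 + 0 + 2*0²) = (-3 + I)*(-2 + 0 + 2*0) = (-3 + I)*(-2 + 0 + 0) = (-3 + I)*(-2) = 6 - 2*I)
k(u) = -123 + 2*u (k(u) = -117 - (6 - 2*u) = -117 + (-6 + 2*u) = -123 + 2*u)
(k(149) - 216029) + A(450) = ((-123 + 2*149) - 216029) + 2*450 = ((-123 + 298) - 216029) + 900 = (175 - 216029) + 900 = -215854 + 900 = -214954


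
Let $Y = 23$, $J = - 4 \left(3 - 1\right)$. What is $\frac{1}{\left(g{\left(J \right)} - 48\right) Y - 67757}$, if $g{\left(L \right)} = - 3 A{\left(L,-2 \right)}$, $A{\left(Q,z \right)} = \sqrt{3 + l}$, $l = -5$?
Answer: $\frac{i}{- 68861 i + 69 \sqrt{2}} \approx -1.4522 \cdot 10^{-5} + 2.0579 \cdot 10^{-8} i$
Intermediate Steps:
$J = -8$ ($J = \left(-4\right) 2 = -8$)
$A{\left(Q,z \right)} = i \sqrt{2}$ ($A{\left(Q,z \right)} = \sqrt{3 - 5} = \sqrt{-2} = i \sqrt{2}$)
$g{\left(L \right)} = - 3 i \sqrt{2}$
$\frac{1}{\left(g{\left(J \right)} - 48\right) Y - 67757} = \frac{1}{\left(- 3 i \sqrt{2} - 48\right) 23 - 67757} = \frac{1}{\left(-48 - 3 i \sqrt{2}\right) 23 - 67757} = \frac{1}{\left(-1104 - 69 i \sqrt{2}\right) - 67757} = \frac{1}{-68861 - 69 i \sqrt{2}}$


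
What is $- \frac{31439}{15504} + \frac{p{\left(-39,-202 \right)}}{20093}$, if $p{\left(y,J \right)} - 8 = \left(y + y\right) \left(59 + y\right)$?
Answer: $- \frac{655766035}{311521872} \approx -2.105$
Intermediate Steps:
$p{\left(y,J \right)} = 8 + 2 y \left(59 + y\right)$ ($p{\left(y,J \right)} = 8 + \left(y + y\right) \left(59 + y\right) = 8 + 2 y \left(59 + y\right)$)
$- \frac{31439}{15504} + \frac{p{\left(-39,-202 \right)}}{20093} = - \frac{31439}{15504} + \frac{8 + 2 \left(-39\right)^{2} + 118 \left(-39\right)}{20093} = \left(-31439\right) \frac{1}{15504} + \left(8 + 2 \cdot 1521 - 4602\right) \frac{1}{20093} = - \frac{31439}{15504} + \left(8 + 3042 - 4602\right) \frac{1}{20093} = - \frac{31439}{15504} - \frac{1552}{20093} = - \frac{655766035}{311521872}$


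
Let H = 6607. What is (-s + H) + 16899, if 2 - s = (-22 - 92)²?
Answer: 36500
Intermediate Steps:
s = -12994 (s = 2 - (-22 - 92)² = 2 - 1*(-114)² = 2 - 1*12996 = 2 - 12996 = -12994)
(-s + H) + 16899 = (-1*(-12994) + 6607) + 16899 = (12994 + 6607) + 16899 = 19601 + 16899 = 36500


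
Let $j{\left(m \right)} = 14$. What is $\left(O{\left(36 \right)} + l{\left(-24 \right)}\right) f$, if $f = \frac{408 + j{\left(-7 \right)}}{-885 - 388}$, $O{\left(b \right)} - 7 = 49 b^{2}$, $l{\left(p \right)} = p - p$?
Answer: $- \frac{26801642}{1273} \approx -21054.0$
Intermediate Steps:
$l{\left(p \right)} = 0$
$O{\left(b \right)} = 7 + 49 b^{2}$
$f = - \frac{422}{1273}$ ($f = \frac{408 + 14}{-885 - 388} = \frac{422}{-1273} = 422 \left(- \frac{1}{1273}\right) = - \frac{422}{1273} \approx -0.3315$)
$\left(O{\left(36 \right)} + l{\left(-24 \right)}\right) f = \left(\left(7 + 49 \cdot 36^{2}\right) + 0\right) \left(- \frac{422}{1273}\right) = \left(\left(7 + 49 \cdot 1296\right) + 0\right) \left(- \frac{422}{1273}\right) = \left(\left(7 + 63504\right) + 0\right) \left(- \frac{422}{1273}\right) = \left(63511 + 0\right) \left(- \frac{422}{1273}\right) = 63511 \left(- \frac{422}{1273}\right) = - \frac{26801642}{1273}$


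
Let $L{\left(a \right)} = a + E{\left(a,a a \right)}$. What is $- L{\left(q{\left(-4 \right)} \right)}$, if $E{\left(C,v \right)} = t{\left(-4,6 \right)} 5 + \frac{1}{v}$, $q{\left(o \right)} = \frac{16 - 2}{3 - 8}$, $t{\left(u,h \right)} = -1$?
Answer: $\frac{7519}{980} \approx 7.6724$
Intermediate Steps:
$q{\left(o \right)} = - \frac{14}{5}$ ($q{\left(o \right)} = \frac{14}{-5} = 14 \left(- \frac{1}{5}\right) = - \frac{14}{5}$)
$E{\left(C,v \right)} = -5 + \frac{1}{v}$ ($E{\left(C,v \right)} = \left(-1\right) 5 + \frac{1}{v} = -5 + \frac{1}{v}$)
$L{\left(a \right)} = -5 + a + \frac{1}{a^{2}}$ ($L{\left(a \right)} = a - \left(5 - \frac{1}{a a}\right) = a - \left(5 - \frac{1}{a^{2}}\right) = -5 + a + \frac{1}{a^{2}}$)
$- L{\left(q{\left(-4 \right)} \right)} = - (-5 - \frac{14}{5} + \frac{1}{\frac{196}{25}}) = - (-5 - \frac{14}{5} + \frac{25}{196}) = \left(-1\right) \left(- \frac{7519}{980}\right) = \frac{7519}{980}$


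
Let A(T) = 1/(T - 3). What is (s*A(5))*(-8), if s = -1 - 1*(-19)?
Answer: -72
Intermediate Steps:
A(T) = 1/(-3 + T)
s = 18 (s = -1 + 19 = 18)
(s*A(5))*(-8) = (18/(-3 + 5))*(-8) = (18/2)*(-8) = (18*(½))*(-8) = 9*(-8) = -72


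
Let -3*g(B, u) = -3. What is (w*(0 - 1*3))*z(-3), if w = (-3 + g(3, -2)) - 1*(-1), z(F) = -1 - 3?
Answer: -12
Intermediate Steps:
g(B, u) = 1 (g(B, u) = -1/3*(-3) = 1)
z(F) = -4
w = -1 (w = (-3 + 1) - 1*(-1) = -2 + 1 = -1)
(w*(0 - 1*3))*z(-3) = -(0 - 1*3)*(-4) = -(0 - 3)*(-4) = -1*(-3)*(-4) = 3*(-4) = -12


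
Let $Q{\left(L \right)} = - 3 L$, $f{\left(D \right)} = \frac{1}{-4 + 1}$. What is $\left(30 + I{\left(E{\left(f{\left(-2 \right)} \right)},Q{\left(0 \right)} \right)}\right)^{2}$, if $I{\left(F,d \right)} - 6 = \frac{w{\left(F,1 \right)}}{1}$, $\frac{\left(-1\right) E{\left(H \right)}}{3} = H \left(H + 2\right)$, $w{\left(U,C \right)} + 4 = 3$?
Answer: $1225$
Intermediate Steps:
$f{\left(D \right)} = - \frac{1}{3}$ ($f{\left(D \right)} = \frac{1}{-3} = - \frac{1}{3}$)
$w{\left(U,C \right)} = -1$ ($w{\left(U,C \right)} = -4 + 3 = -1$)
$E{\left(H \right)} = - 3 H \left(2 + H\right)$ ($E{\left(H \right)} = - 3 H \left(H + 2\right) = - 3 H \left(2 + H\right)$)
$I{\left(F,d \right)} = 5$ ($I{\left(F,d \right)} = 6 - 1^{-1} = 6 - 1 = 5$)
$\left(30 + I{\left(E{\left(f{\left(-2 \right)} \right)},Q{\left(0 \right)} \right)}\right)^{2} = \left(30 + 5\right)^{2} = 35^{2} = 1225$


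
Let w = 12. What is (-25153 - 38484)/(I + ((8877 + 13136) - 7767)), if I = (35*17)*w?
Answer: -63637/21386 ≈ -2.9756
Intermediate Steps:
I = 7140 (I = (35*17)*12 = 595*12 = 7140)
(-25153 - 38484)/(I + ((8877 + 13136) - 7767)) = (-25153 - 38484)/(7140 + ((8877 + 13136) - 7767)) = -63637/(7140 + (22013 - 7767)) = -63637/(7140 + 14246) = -63637/21386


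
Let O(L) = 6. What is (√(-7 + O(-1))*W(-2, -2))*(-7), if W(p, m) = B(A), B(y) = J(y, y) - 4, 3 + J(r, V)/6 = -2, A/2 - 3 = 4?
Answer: 238*I ≈ 238.0*I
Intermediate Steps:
A = 14 (A = 6 + 2*4 = 6 + 8 = 14)
J(r, V) = -30 (J(r, V) = -18 + 6*(-2) = -18 - 12 = -30)
B(y) = -34 (B(y) = -30 - 4 = -34)
W(p, m) = -34
(√(-7 + O(-1))*W(-2, -2))*(-7) = (√(-7 + 6)*(-34))*(-7) = (√(-1)*(-34))*(-7) = (I*(-34))*(-7) = -34*I*(-7) = 238*I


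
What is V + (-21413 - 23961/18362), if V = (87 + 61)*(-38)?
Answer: -496477355/18362 ≈ -27038.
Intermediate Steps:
V = -5624 (V = 148*(-38) = -5624)
V + (-21413 - 23961/18362) = -5624 + (-21413 - 23961/18362) = -5624 - 393209467/18362 = -496477355/18362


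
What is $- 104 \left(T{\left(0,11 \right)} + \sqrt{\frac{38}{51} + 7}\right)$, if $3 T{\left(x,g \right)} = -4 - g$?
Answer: $520 - \frac{104 \sqrt{20145}}{51} \approx 230.57$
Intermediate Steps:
$T{\left(x,g \right)} = - \frac{4}{3} - \frac{g}{3}$ ($T{\left(x,g \right)} = \frac{-4 - g}{3} = - \frac{4}{3} - \frac{g}{3}$)
$- 104 \left(T{\left(0,11 \right)} + \sqrt{\frac{38}{51} + 7}\right) = - 104 \left(\left(- \frac{4}{3} - \frac{11}{3}\right) + \sqrt{\frac{38}{51} + 7}\right) = - 104 \left(\left(- \frac{4}{3} - \frac{11}{3}\right) + \sqrt{38 \cdot \frac{1}{51} + 7}\right) = - 104 \left(-5 + \sqrt{\frac{38}{51} + 7}\right) = - 104 \left(-5 + \sqrt{\frac{395}{51}}\right) = - 104 \left(-5 + \frac{\sqrt{20145}}{51}\right) = 520 - \frac{104 \sqrt{20145}}{51}$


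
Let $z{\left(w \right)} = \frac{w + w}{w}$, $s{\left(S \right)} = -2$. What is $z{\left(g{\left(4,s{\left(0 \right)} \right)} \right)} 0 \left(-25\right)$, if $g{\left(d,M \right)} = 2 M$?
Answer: $0$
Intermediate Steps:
$z{\left(w \right)} = 2$ ($z{\left(w \right)} = \frac{2 w}{w} = 2$)
$z{\left(g{\left(4,s{\left(0 \right)} \right)} \right)} 0 \left(-25\right) = 2 \cdot 0 \left(-25\right) = 0 \left(-25\right) = 0$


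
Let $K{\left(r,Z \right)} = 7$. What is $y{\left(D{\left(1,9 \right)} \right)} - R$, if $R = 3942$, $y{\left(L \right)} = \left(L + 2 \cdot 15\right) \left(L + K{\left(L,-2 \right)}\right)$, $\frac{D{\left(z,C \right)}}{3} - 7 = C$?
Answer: $348$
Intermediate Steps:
$D{\left(z,C \right)} = 21 + 3 C$
$y{\left(L \right)} = \left(7 + L\right) \left(30 + L\right)$ ($y{\left(L \right)} = \left(L + 2 \cdot 15\right) \left(L + 7\right) = \left(L + 30\right) \left(7 + L\right) = \left(30 + L\right) \left(7 + L\right) = \left(7 + L\right) \left(30 + L\right)$)
$y{\left(D{\left(1,9 \right)} \right)} - R = \left(210 + \left(21 + 3 \cdot 9\right)^{2} + 37 \left(21 + 3 \cdot 9\right)\right) - 3942 = \left(210 + \left(21 + 27\right)^{2} + 37 \left(21 + 27\right)\right) - 3942 = \left(210 + 48^{2} + 37 \cdot 48\right) - 3942 = \left(210 + 2304 + 1776\right) - 3942 = 4290 - 3942 = 348$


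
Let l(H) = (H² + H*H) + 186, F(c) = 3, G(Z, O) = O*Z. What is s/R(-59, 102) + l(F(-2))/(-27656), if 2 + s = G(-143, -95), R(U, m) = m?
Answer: 1380995/10371 ≈ 133.16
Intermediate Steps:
s = 13583 (s = -2 - 95*(-143) = -2 + 13585 = 13583)
l(H) = 186 + 2*H² (l(H) = (H² + H²) + 186 = 2*H² + 186 = 186 + 2*H²)
s/R(-59, 102) + l(F(-2))/(-27656) = 13583/102 + (186 + 2*3²)/(-27656) = 13583*(1/102) + (186 + 2*9)*(-1/27656) = 799/6 + (186 + 18)*(-1/27656) = 799/6 + 204*(-1/27656) = 799/6 - 51/6914 = 1380995/10371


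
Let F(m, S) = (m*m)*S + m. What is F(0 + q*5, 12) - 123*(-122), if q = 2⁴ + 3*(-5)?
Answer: 15311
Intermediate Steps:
q = 1 (q = 16 - 15 = 1)
F(m, S) = m + S*m² (F(m, S) = m²*S + m = S*m² + m = m + S*m²)
F(0 + q*5, 12) - 123*(-122) = (0 + 1*5)*(1 + 12*(0 + 1*5)) - 123*(-122) = (0 + 5)*(1 + 12*(0 + 5)) + 15006 = 5*(1 + 12*5) + 15006 = 5*(1 + 60) + 15006 = 5*61 + 15006 = 305 + 15006 = 15311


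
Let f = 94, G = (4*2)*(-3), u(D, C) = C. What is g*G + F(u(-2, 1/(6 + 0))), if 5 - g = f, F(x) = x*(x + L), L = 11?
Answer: 76963/36 ≈ 2137.9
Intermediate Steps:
F(x) = x*(11 + x) (F(x) = x*(x + 11) = x*(11 + x))
G = -24 (G = 8*(-3) = -24)
g = -89 (g = 5 - 1*94 = 5 - 94 = -89)
g*G + F(u(-2, 1/(6 + 0))) = -89*(-24) + (11 + 1/(6 + 0))/(6 + 0) = 2136 + (11 + 1/6)/6 = 2136 + (11 + ⅙)/6 = 2136 + (⅙)*(67/6) = 2136 + 67/36 = 76963/36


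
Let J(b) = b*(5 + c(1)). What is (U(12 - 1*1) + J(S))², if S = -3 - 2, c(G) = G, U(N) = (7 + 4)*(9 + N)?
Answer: 36100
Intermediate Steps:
U(N) = 99 + 11*N (U(N) = 11*(9 + N) = 99 + 11*N)
S = -5
J(b) = 6*b (J(b) = b*(5 + 1) = b*6 = 6*b)
(U(12 - 1*1) + J(S))² = ((99 + 11*(12 - 1*1)) + 6*(-5))² = ((99 + 11*(12 - 1)) - 30)² = ((99 + 11*11) - 30)² = ((99 + 121) - 30)² = (220 - 30)² = 190² = 36100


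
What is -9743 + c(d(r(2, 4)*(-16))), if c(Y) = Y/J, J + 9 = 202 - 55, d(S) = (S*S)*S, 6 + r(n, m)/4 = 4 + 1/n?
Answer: -76633/23 ≈ -3331.9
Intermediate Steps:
r(n, m) = -8 + 4/n (r(n, m) = -24 + 4*(4 + 1/n) = -24 + (16 + 4/n) = -8 + 4/n)
d(S) = S**3 (d(S) = S**2*S = S**3)
J = 138 (J = -9 + (202 - 55) = -9 + 147 = 138)
c(Y) = Y/138
-9743 + c(d(r(2, 4)*(-16))) = -9743 + ((-8 + 4/2)*(-16))**3/138 = -9743 + ((-8 + 4*(1/2))*(-16))**3/138 = -9743 + ((-8 + 2)*(-16))**3/138 = -9743 + (-6*(-16))**3/138 = -9743 + (1/138)*96**3 = -9743 + (1/138)*884736 = -9743 + 147456/23 = -76633/23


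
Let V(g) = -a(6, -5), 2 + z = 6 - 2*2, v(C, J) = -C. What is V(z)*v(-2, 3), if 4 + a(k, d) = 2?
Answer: 4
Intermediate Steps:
a(k, d) = -2 (a(k, d) = -4 + 2 = -2)
z = 0 (z = -2 + (6 - 2*2) = -2 + (6 - 4) = -2 + 2 = 0)
V(g) = 2 (V(g) = -1*(-2) = 2)
V(z)*v(-2, 3) = 2*(-1*(-2)) = 2*2 = 4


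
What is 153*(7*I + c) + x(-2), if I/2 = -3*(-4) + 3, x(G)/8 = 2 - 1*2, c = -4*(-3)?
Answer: 33966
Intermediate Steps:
c = 12
x(G) = 0 (x(G) = 8*(2 - 1*2) = 8*(2 - 2) = 8*0 = 0)
I = 30 (I = 2*(-3*(-4) + 3) = 2*(12 + 3) = 2*15 = 30)
153*(7*I + c) + x(-2) = 153*(7*30 + 12) + 0 = 153*(210 + 12) + 0 = 153*222 + 0 = 33966 + 0 = 33966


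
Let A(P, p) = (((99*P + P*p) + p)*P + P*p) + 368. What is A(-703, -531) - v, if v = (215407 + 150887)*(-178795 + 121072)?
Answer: 20930837228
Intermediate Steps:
A(P, p) = 368 + P*p + P*(p + 99*P + P*p) (A(P, p) = ((p + 99*P + P*p)*P + P*p) + 368 = (P*(p + 99*P + P*p) + P*p) + 368 = (P*p + P*(p + 99*P + P*p)) + 368 = 368 + P*p + P*(p + 99*P + P*p))
v = -21143588562 (v = 366294*(-57723) = -21143588562)
A(-703, -531) - v = (368 + 99*(-703)**2 - 531*(-703)**2 + 2*(-703)*(-531)) - 1*(-21143588562) = (368 + 99*494209 - 531*494209 + 746586) + 21143588562 = (368 + 48926691 - 262424979 + 746586) + 21143588562 = -212751334 + 21143588562 = 20930837228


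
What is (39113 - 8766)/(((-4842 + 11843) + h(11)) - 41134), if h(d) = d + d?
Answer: -30347/34111 ≈ -0.88965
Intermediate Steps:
h(d) = 2*d
(39113 - 8766)/(((-4842 + 11843) + h(11)) - 41134) = (39113 - 8766)/(((-4842 + 11843) + 2*11) - 41134) = 30347/((7001 + 22) - 41134) = 30347/(7023 - 41134) = 30347/(-34111) = 30347*(-1/34111) = -30347/34111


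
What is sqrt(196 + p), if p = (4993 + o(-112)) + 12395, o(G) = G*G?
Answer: 4*sqrt(1883) ≈ 173.57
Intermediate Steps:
o(G) = G**2
p = 29932 (p = (4993 + (-112)**2) + 12395 = (4993 + 12544) + 12395 = 17537 + 12395 = 29932)
sqrt(196 + p) = sqrt(196 + 29932) = sqrt(30128) = 4*sqrt(1883)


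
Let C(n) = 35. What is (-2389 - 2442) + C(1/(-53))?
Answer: -4796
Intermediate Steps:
(-2389 - 2442) + C(1/(-53)) = (-2389 - 2442) + 35 = -4831 + 35 = -4796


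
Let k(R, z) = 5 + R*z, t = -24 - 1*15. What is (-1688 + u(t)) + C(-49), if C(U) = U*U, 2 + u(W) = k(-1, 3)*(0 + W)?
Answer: 633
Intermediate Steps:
t = -39 (t = -24 - 15 = -39)
u(W) = -2 + 2*W (u(W) = -2 + (5 - 1*3)*(0 + W) = -2 + (5 - 3)*W = -2 + 2*W)
C(U) = U²
(-1688 + u(t)) + C(-49) = (-1688 + (-2 + 2*(-39))) + (-49)² = (-1688 + (-2 - 78)) + 2401 = (-1688 - 80) + 2401 = -1768 + 2401 = 633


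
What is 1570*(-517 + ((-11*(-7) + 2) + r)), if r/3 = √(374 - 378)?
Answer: -687660 + 9420*I ≈ -6.8766e+5 + 9420.0*I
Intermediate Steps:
r = 6*I (r = 3*√(374 - 378) = 3*√(-4) = 3*(2*I) = 6*I ≈ 6.0*I)
1570*(-517 + ((-11*(-7) + 2) + r)) = 1570*(-517 + ((-11*(-7) + 2) + 6*I)) = 1570*(-517 + ((77 + 2) + 6*I)) = 1570*(-517 + (79 + 6*I)) = 1570*(-438 + 6*I) = -687660 + 9420*I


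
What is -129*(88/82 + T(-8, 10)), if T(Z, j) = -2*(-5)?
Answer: -58566/41 ≈ -1428.4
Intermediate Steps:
T(Z, j) = 10
-129*(88/82 + T(-8, 10)) = -129*(88/82 + 10) = -129*(88*(1/82) + 10) = -129*(44/41 + 10) = -129*454/41 = -58566/41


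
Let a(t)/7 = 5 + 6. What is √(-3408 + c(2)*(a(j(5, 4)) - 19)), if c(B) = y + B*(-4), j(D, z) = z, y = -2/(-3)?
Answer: 10*I*√345/3 ≈ 61.914*I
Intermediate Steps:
y = ⅔ (y = -2*(-⅓) = ⅔ ≈ 0.66667)
a(t) = 77 (a(t) = 7*(5 + 6) = 7*11 = 77)
c(B) = ⅔ - 4*B (c(B) = ⅔ + B*(-4) = ⅔ - 4*B)
√(-3408 + c(2)*(a(j(5, 4)) - 19)) = √(-3408 + (⅔ - 4*2)*(77 - 19)) = √(-3408 + (⅔ - 8)*58) = √(-3408 - 22/3*58) = √(-3408 - 1276/3) = √(-11500/3) = 10*I*√345/3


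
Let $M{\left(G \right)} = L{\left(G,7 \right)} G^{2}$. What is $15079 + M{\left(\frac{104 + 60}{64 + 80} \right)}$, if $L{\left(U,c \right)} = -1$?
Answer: $\frac{19540703}{1296} \approx 15078.0$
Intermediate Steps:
$M{\left(G \right)} = - G^{2}$
$15079 + M{\left(\frac{104 + 60}{64 + 80} \right)} = 15079 - \left(\frac{104 + 60}{64 + 80}\right)^{2} = 15079 - \left(\frac{164}{144}\right)^{2} = 15079 - \left(164 \cdot \frac{1}{144}\right)^{2} = 15079 - \left(\frac{41}{36}\right)^{2} = 15079 - \frac{1681}{1296} = \frac{19540703}{1296}$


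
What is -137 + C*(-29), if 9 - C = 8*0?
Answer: -398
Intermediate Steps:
C = 9 (C = 9 - 8*0 = 9 - 1*0 = 9 + 0 = 9)
-137 + C*(-29) = -137 + 9*(-29) = -137 - 261 = -398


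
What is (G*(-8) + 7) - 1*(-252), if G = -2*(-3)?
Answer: 211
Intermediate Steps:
G = 6
(G*(-8) + 7) - 1*(-252) = (6*(-8) + 7) - 1*(-252) = (-48 + 7) + 252 = -41 + 252 = 211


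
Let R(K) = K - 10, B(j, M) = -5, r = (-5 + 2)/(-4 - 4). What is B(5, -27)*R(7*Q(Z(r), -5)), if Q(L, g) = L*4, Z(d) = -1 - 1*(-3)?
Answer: -230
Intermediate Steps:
r = 3/8 (r = -3/(-8) = -3*(-1/8) = 3/8 ≈ 0.37500)
Z(d) = 2 (Z(d) = -1 + 3 = 2)
Q(L, g) = 4*L
R(K) = -10 + K
B(5, -27)*R(7*Q(Z(r), -5)) = -5*(-10 + 7*(4*2)) = -5*(-10 + 7*8) = -5*(-10 + 56) = -5*46 = -230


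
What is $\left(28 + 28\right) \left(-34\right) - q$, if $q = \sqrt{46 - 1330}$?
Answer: $-1904 - 2 i \sqrt{321} \approx -1904.0 - 35.833 i$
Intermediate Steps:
$q = 2 i \sqrt{321}$ ($q = \sqrt{-1284} = 2 i \sqrt{321} \approx 35.833 i$)
$\left(28 + 28\right) \left(-34\right) - q = \left(28 + 28\right) \left(-34\right) - 2 i \sqrt{321} = 56 \left(-34\right) - 2 i \sqrt{321} = -1904 - 2 i \sqrt{321}$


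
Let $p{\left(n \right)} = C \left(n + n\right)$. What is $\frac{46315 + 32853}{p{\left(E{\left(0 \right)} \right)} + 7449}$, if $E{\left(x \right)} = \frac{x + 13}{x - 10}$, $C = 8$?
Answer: $\frac{395840}{37141} \approx 10.658$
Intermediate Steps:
$E{\left(x \right)} = \frac{13 + x}{-10 + x}$
$p{\left(n \right)} = 16 n$ ($p{\left(n \right)} = 8 \left(n + n\right) = 8 \cdot 2 n = 16 n$)
$\frac{46315 + 32853}{p{\left(E{\left(0 \right)} \right)} + 7449} = \frac{46315 + 32853}{16 \frac{13 + 0}{-10 + 0} + 7449} = \frac{79168}{16 \frac{1}{-10} \cdot 13 + 7449} = \frac{79168}{16 \left(\left(- \frac{1}{10}\right) 13\right) + 7449} = \frac{79168}{16 \left(- \frac{13}{10}\right) + 7449} = \frac{79168}{- \frac{104}{5} + 7449} = \frac{79168}{\frac{37141}{5}} = 79168 \cdot \frac{5}{37141} = \frac{395840}{37141}$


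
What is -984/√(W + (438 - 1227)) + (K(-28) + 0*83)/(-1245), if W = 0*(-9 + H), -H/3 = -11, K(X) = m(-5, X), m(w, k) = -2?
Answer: 2/1245 + 328*I*√789/263 ≈ 0.0016064 + 35.031*I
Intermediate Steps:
K(X) = -2
H = 33 (H = -3*(-11) = 33)
W = 0 (W = 0*(-9 + 33) = 0*24 = 0)
-984/√(W + (438 - 1227)) + (K(-28) + 0*83)/(-1245) = -984/√(0 + (438 - 1227)) + (-2 + 0*83)/(-1245) = -984/√(0 - 789) + (-2 + 0)*(-1/1245) = -984*(-I*√789/789) - 2*(-1/1245) = -984*(-I*√789/789) + 2/1245 = -(-328)*I*√789/263 + 2/1245 = 328*I*√789/263 + 2/1245 = 2/1245 + 328*I*√789/263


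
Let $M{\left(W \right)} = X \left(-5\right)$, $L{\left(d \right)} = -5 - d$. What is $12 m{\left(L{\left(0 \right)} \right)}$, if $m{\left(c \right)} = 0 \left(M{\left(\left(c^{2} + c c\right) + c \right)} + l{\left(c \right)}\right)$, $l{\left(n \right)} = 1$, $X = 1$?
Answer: $0$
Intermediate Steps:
$M{\left(W \right)} = -5$ ($M{\left(W \right)} = 1 \left(-5\right) = -5$)
$m{\left(c \right)} = 0$ ($m{\left(c \right)} = 0 \left(-5 + 1\right) = 0 \left(-4\right) = 0$)
$12 m{\left(L{\left(0 \right)} \right)} = 12 \cdot 0 = 0$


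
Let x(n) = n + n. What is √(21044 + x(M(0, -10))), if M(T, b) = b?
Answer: 12*√146 ≈ 145.00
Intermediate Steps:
x(n) = 2*n
√(21044 + x(M(0, -10))) = √(21044 + 2*(-10)) = √(21044 - 20) = √21024 = 12*√146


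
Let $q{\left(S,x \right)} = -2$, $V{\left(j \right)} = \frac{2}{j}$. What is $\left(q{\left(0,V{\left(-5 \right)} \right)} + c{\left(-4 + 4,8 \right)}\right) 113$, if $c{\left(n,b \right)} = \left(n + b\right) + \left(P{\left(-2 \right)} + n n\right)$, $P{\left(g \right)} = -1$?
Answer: $565$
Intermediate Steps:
$c{\left(n,b \right)} = -1 + b + n + n^{2}$ ($c{\left(n,b \right)} = \left(n + b\right) + \left(-1 + n n\right) = \left(b + n\right) + \left(-1 + n^{2}\right) = -1 + b + n + n^{2}$)
$\left(q{\left(0,V{\left(-5 \right)} \right)} + c{\left(-4 + 4,8 \right)}\right) 113 = \left(-2 + \left(-1 + 8 + \left(-4 + 4\right) + \left(-4 + 4\right)^{2}\right)\right) 113 = \left(-2 + \left(-1 + 8 + 0 + 0^{2}\right)\right) 113 = \left(-2 + \left(-1 + 8 + 0 + 0\right)\right) 113 = \left(-2 + 7\right) 113 = 5 \cdot 113 = 565$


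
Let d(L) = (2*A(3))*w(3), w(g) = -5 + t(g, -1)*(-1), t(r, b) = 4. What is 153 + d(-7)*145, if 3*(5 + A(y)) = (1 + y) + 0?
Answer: 9723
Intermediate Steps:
A(y) = -14/3 + y/3 (A(y) = -5 + ((1 + y) + 0)/3 = -5 + (1 + y)/3 = -5 + (1/3 + y/3) = -14/3 + y/3)
w(g) = -9 (w(g) = -5 + 4*(-1) = -5 - 4 = -9)
d(L) = 66 (d(L) = (2*(-14/3 + (1/3)*3))*(-9) = (2*(-14/3 + 1))*(-9) = (2*(-11/3))*(-9) = -22/3*(-9) = 66)
153 + d(-7)*145 = 153 + 66*145 = 153 + 9570 = 9723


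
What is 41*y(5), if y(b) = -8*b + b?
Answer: -1435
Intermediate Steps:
y(b) = -7*b
41*y(5) = 41*(-7*5) = 41*(-35) = -1435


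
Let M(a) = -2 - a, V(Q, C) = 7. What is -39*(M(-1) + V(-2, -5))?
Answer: -234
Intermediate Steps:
-39*(M(-1) + V(-2, -5)) = -39*((-2 - 1*(-1)) + 7) = -39*((-2 + 1) + 7) = -39*(-1 + 7) = -39*6 = -234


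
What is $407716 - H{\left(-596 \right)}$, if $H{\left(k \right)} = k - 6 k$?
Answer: $404736$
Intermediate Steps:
$H{\left(k \right)} = - 5 k$
$407716 - H{\left(-596 \right)} = 407716 - \left(-5\right) \left(-596\right) = 407716 - 2980 = 404736$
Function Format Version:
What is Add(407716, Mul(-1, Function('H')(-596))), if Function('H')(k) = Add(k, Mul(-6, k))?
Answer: 404736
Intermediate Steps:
Function('H')(k) = Mul(-5, k)
Add(407716, Mul(-1, Function('H')(-596))) = Add(407716, Mul(-1, Mul(-5, -596))) = Add(407716, Mul(-1, 2980)) = Add(407716, -2980) = 404736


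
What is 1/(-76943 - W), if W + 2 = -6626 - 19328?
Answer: -1/50987 ≈ -1.9613e-5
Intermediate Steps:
W = -25956 (W = -2 + (-6626 - 19328) = -2 - 25954 = -25956)
1/(-76943 - W) = 1/(-76943 - 1*(-25956)) = 1/(-76943 + 25956) = 1/(-50987) = -1/50987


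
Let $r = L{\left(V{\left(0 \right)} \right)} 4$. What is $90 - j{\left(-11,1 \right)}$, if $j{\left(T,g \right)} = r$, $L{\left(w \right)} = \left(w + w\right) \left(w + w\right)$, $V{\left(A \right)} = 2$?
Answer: $26$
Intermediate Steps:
$L{\left(w \right)} = 4 w^{2}$ ($L{\left(w \right)} = 2 w 2 w = 4 w^{2}$)
$r = 64$ ($r = 4 \cdot 2^{2} \cdot 4 = 4 \cdot 4 \cdot 4 = 16 \cdot 4 = 64$)
$j{\left(T,g \right)} = 64$
$90 - j{\left(-11,1 \right)} = 90 - 64 = 26$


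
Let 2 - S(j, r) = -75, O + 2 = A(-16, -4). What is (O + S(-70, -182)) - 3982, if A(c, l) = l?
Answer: -3911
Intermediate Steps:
O = -6 (O = -2 - 4 = -6)
S(j, r) = 77 (S(j, r) = 2 - 1*(-75) = 2 + 75 = 77)
(O + S(-70, -182)) - 3982 = (-6 + 77) - 3982 = 71 - 3982 = -3911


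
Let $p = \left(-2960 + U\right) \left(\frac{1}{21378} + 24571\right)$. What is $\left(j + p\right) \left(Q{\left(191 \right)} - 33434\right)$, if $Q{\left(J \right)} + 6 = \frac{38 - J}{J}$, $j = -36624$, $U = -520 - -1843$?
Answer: $\frac{5497229677751516795}{4083198} \approx 1.3463 \cdot 10^{12}$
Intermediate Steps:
$U = 1323$ ($U = -520 + 1843 = 1323$)
$Q{\left(J \right)} = -6 + \frac{38 - J}{J}$
$p = - \frac{859881459443}{21378}$ ($p = \left(-2960 + 1323\right) \left(\frac{1}{21378} + 24571\right) = - 1637 \left(\frac{1}{21378} + 24571\right) = \left(-1637\right) \frac{525278839}{21378} = - \frac{859881459443}{21378} \approx -4.0223 \cdot 10^{7}$)
$\left(j + p\right) \left(Q{\left(191 \right)} - 33434\right) = \left(-36624 - \frac{859881459443}{21378}\right) \left(\left(-7 + \frac{38}{191}\right) - 33434\right) = - \frac{860664407315 \left(\left(-7 + 38 \cdot \frac{1}{191}\right) - 33434\right)}{21378} = - \frac{860664407315 \left(\left(-7 + \frac{38}{191}\right) - 33434\right)}{21378} = - \frac{860664407315 \left(- \frac{1299}{191} - 33434\right)}{21378} = \left(- \frac{860664407315}{21378}\right) \left(- \frac{6387193}{191}\right) = \frac{5497229677751516795}{4083198}$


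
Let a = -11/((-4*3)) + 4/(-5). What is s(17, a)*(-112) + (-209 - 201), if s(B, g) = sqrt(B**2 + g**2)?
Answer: -410 - 28*sqrt(1040449)/15 ≈ -2314.0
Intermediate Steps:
a = 7/60 (a = -11/(-12) + 4*(-1/5) = -11*(-1/12) - 4/5 = 11/12 - 4/5 = 7/60 ≈ 0.11667)
s(17, a)*(-112) + (-209 - 201) = sqrt(17**2 + (7/60)**2)*(-112) + (-209 - 201) = sqrt(289 + 49/3600)*(-112) - 410 = sqrt(1040449/3600)*(-112) - 410 = (sqrt(1040449)/60)*(-112) - 410 = -28*sqrt(1040449)/15 - 410 = -410 - 28*sqrt(1040449)/15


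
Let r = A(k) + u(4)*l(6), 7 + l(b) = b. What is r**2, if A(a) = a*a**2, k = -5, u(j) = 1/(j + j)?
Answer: 1002001/64 ≈ 15656.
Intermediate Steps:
u(j) = 1/(2*j)
l(b) = -7 + b
A(a) = a**3
r = -1001/8 (r = (-5)**3 + ((1/2)/4)*(-7 + 6) = -125 + ((1/2)*(1/4))*(-1) = -125 + (1/8)*(-1) = -125 - 1/8 = -1001/8 ≈ -125.13)
r**2 = (-1001/8)**2 = 1002001/64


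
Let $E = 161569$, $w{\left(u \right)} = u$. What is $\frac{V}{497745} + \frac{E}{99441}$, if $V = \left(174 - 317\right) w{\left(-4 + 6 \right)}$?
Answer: $\frac{2977471177}{1833194835} \approx 1.6242$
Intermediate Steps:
$V = -286$ ($V = \left(174 - 317\right) \left(-4 + 6\right) = \left(-143\right) 2 = -286$)
$\frac{V}{497745} + \frac{E}{99441} = - \frac{286}{497745} + \frac{161569}{99441} = \frac{2977471177}{1833194835}$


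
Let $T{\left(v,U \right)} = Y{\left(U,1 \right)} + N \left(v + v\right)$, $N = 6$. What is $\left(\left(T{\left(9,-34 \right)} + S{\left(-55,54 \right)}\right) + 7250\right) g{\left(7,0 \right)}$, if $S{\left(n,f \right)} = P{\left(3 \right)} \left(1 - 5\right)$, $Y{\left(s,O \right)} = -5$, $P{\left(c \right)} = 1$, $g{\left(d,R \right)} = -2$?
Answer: $-14698$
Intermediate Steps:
$T{\left(v,U \right)} = -5 + 12 v$ ($T{\left(v,U \right)} = -5 + 6 \left(v + v\right) = -5 + 6 \cdot 2 v = -5 + 12 v$)
$S{\left(n,f \right)} = -4$ ($S{\left(n,f \right)} = 1 \left(1 - 5\right) = 1 \left(-4\right) = -4$)
$\left(\left(T{\left(9,-34 \right)} + S{\left(-55,54 \right)}\right) + 7250\right) g{\left(7,0 \right)} = \left(\left(\left(-5 + 12 \cdot 9\right) - 4\right) + 7250\right) \left(-2\right) = \left(\left(\left(-5 + 108\right) - 4\right) + 7250\right) \left(-2\right) = \left(\left(103 - 4\right) + 7250\right) \left(-2\right) = \left(99 + 7250\right) \left(-2\right) = 7349 \left(-2\right) = -14698$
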